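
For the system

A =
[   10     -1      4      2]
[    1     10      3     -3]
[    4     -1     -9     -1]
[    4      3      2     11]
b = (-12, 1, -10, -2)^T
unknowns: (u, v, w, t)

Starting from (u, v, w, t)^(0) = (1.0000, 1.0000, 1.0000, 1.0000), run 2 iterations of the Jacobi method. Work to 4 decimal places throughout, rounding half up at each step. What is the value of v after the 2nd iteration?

Iteration 1:
  u = (-12 - (-1)·1.0000 - (4)·1.0000 - (2)·1.0000) / (10) = -1.7000
  v = (1 - (1)·1.0000 - (3)·1.0000 - (-3)·1.0000) / (10) = 0.0000
  w = (-10 - (4)·1.0000 - (-1)·1.0000 - (-1)·1.0000) / (-9) = 1.3333
  t = (-2 - (4)·1.0000 - (3)·1.0000 - (2)·1.0000) / (11) = -1.0000
Iteration 2:
  u = (-12 - (-1)·0.0000 - (4)·1.3333 - (2)·-1.0000) / (10) = -1.5333
  v = (1 - (1)·-1.7000 - (3)·1.3333 - (-3)·-1.0000) / (10) = -0.4300
  w = (-10 - (4)·-1.7000 - (-1)·0.0000 - (-1)·-1.0000) / (-9) = 0.4667
  t = (-2 - (4)·-1.7000 - (3)·0.0000 - (2)·1.3333) / (11) = 0.1939

-0.4300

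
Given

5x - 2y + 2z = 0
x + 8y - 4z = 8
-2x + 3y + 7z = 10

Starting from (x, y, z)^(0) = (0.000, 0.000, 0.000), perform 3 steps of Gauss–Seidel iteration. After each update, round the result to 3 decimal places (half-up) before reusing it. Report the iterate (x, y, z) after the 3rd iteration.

(0.286, 1.357, 0.929)

Iteration 1:
  x = (0 - (-2)·0.000 - (2)·0.000) / (5) = 0.000
  y = (8 - (1)·0.000 - (-4)·0.000) / (8) = 1.000
  z = (10 - (-2)·0.000 - (3)·1.000) / (7) = 1.000
Iteration 2:
  x = (0 - (-2)·1.000 - (2)·1.000) / (5) = 0.000
  y = (8 - (1)·0.000 - (-4)·1.000) / (8) = 1.500
  z = (10 - (-2)·0.000 - (3)·1.500) / (7) = 0.786
Iteration 3:
  x = (0 - (-2)·1.500 - (2)·0.786) / (5) = 0.286
  y = (8 - (1)·0.286 - (-4)·0.786) / (8) = 1.357
  z = (10 - (-2)·0.286 - (3)·1.357) / (7) = 0.929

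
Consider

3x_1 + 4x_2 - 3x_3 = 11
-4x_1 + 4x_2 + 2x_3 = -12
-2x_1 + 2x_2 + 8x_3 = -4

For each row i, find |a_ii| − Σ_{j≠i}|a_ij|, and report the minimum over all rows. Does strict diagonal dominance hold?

row 1: |3| − (4+3) = -4
row 2: |4| − (4+2) = -2
row 3: |8| − (2+2) = 4
minimum over rows = -4 → not strictly diagonally dominant

-4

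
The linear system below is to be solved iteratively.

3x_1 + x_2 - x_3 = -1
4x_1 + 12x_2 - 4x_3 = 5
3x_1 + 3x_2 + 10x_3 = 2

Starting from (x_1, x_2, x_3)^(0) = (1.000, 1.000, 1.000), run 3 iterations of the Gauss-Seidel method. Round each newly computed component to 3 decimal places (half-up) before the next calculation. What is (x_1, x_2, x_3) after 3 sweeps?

Iteration 1:
  x_1 = (-1 - (1)·1.000 - (-1)·1.000) / (3) = -0.333
  x_2 = (5 - (4)·-0.333 - (-4)·1.000) / (12) = 0.861
  x_3 = (2 - (3)·-0.333 - (3)·0.861) / (10) = 0.042
Iteration 2:
  x_1 = (-1 - (1)·0.861 - (-1)·0.042) / (3) = -0.606
  x_2 = (5 - (4)·-0.606 - (-4)·0.042) / (12) = 0.633
  x_3 = (2 - (3)·-0.606 - (3)·0.633) / (10) = 0.192
Iteration 3:
  x_1 = (-1 - (1)·0.633 - (-1)·0.192) / (3) = -0.480
  x_2 = (5 - (4)·-0.480 - (-4)·0.192) / (12) = 0.641
  x_3 = (2 - (3)·-0.480 - (3)·0.641) / (10) = 0.152

(-0.480, 0.641, 0.152)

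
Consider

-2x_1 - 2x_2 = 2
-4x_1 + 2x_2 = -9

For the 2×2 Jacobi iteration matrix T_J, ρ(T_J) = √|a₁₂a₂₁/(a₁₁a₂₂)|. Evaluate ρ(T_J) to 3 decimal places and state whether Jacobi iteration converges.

a₁₂a₂₁/(a₁₁a₂₂) = (-2)·(-4) / ((-2)·(2)) = -2.000000
ρ = √|-2.000000| = √2.000000 = 1.414
ρ > 1, so Jacobi diverges

1.414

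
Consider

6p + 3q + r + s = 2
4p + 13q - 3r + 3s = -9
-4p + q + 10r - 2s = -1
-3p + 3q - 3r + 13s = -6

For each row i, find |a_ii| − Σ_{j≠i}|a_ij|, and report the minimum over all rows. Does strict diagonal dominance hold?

1

row 1: |6| − (3+1+1) = 1
row 2: |13| − (4+3+3) = 3
row 3: |10| − (4+1+2) = 3
row 4: |13| − (3+3+3) = 4
minimum over rows = 1 → strictly diagonally dominant (convergence guaranteed)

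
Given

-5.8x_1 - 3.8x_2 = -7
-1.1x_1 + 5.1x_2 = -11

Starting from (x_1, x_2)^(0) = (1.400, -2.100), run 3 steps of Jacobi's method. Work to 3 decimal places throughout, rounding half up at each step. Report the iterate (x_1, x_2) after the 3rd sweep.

Iteration 1:
  x_1 = (-7 - (-3.8)·-2.100) / (-5.8) = 2.583
  x_2 = (-11 - (-1.1)·1.400) / (5.1) = -1.855
Iteration 2:
  x_1 = (-7 - (-3.8)·-1.855) / (-5.8) = 2.422
  x_2 = (-11 - (-1.1)·2.583) / (5.1) = -1.600
Iteration 3:
  x_1 = (-7 - (-3.8)·-1.600) / (-5.8) = 2.255
  x_2 = (-11 - (-1.1)·2.422) / (5.1) = -1.634

(2.255, -1.634)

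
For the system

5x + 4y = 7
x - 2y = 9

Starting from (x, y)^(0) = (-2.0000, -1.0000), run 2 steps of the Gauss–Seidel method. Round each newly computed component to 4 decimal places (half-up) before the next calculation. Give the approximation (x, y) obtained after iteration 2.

(4.1200, -2.4400)

Iteration 1:
  x = (7 - (4)·-1.0000) / (5) = 2.2000
  y = (9 - (1)·2.2000) / (-2) = -3.4000
Iteration 2:
  x = (7 - (4)·-3.4000) / (5) = 4.1200
  y = (9 - (1)·4.1200) / (-2) = -2.4400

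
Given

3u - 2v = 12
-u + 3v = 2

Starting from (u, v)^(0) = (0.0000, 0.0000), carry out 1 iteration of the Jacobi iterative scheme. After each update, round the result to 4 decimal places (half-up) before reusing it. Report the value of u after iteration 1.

4.0000

Iteration 1:
  u = (12 - (-2)·0.0000) / (3) = 4.0000
  v = (2 - (-1)·0.0000) / (3) = 0.6667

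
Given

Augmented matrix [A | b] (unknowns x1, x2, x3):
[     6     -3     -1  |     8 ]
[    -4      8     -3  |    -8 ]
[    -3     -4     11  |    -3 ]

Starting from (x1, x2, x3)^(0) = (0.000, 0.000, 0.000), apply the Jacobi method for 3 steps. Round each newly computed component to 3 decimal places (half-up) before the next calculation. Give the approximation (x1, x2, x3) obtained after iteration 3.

(1.070, -0.708, -0.216)

Iteration 1:
  x1 = (8 - (-3)·0.000 - (-1)·0.000) / (6) = 1.333
  x2 = (-8 - (-4)·0.000 - (-3)·0.000) / (8) = -1.000
  x3 = (-3 - (-3)·0.000 - (-4)·0.000) / (11) = -0.273
Iteration 2:
  x1 = (8 - (-3)·-1.000 - (-1)·-0.273) / (6) = 0.788
  x2 = (-8 - (-4)·1.333 - (-3)·-0.273) / (8) = -0.436
  x3 = (-3 - (-3)·1.333 - (-4)·-1.000) / (11) = -0.273
Iteration 3:
  x1 = (8 - (-3)·-0.436 - (-1)·-0.273) / (6) = 1.070
  x2 = (-8 - (-4)·0.788 - (-3)·-0.273) / (8) = -0.708
  x3 = (-3 - (-3)·0.788 - (-4)·-0.436) / (11) = -0.216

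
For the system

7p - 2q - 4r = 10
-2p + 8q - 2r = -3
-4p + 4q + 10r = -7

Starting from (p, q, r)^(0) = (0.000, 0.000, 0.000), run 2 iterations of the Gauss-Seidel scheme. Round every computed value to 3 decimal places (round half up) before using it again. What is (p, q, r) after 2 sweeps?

(1.354, -0.067, -0.132)

Iteration 1:
  p = (10 - (-2)·0.000 - (-4)·0.000) / (7) = 1.429
  q = (-3 - (-2)·1.429 - (-2)·0.000) / (8) = -0.018
  r = (-7 - (-4)·1.429 - (4)·-0.018) / (10) = -0.121
Iteration 2:
  p = (10 - (-2)·-0.018 - (-4)·-0.121) / (7) = 1.354
  q = (-3 - (-2)·1.354 - (-2)·-0.121) / (8) = -0.067
  r = (-7 - (-4)·1.354 - (4)·-0.067) / (10) = -0.132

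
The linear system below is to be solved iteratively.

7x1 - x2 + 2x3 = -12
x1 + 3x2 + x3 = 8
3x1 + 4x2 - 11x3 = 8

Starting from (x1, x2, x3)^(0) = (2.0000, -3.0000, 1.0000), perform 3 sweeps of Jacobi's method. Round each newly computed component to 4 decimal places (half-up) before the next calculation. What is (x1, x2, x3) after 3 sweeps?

Iteration 1:
  x1 = (-12 - (-1)·-3.0000 - (2)·1.0000) / (7) = -2.4286
  x2 = (8 - (1)·2.0000 - (1)·1.0000) / (3) = 1.6667
  x3 = (8 - (3)·2.0000 - (4)·-3.0000) / (-11) = -1.2727
Iteration 2:
  x1 = (-12 - (-1)·1.6667 - (2)·-1.2727) / (7) = -1.1126
  x2 = (8 - (1)·-2.4286 - (1)·-1.2727) / (3) = 3.9004
  x3 = (8 - (3)·-2.4286 - (4)·1.6667) / (-11) = -0.7835
Iteration 3:
  x1 = (-12 - (-1)·3.9004 - (2)·-0.7835) / (7) = -0.9332
  x2 = (8 - (1)·-1.1126 - (1)·-0.7835) / (3) = 3.2987
  x3 = (8 - (3)·-1.1126 - (4)·3.9004) / (-11) = 0.3876

(-0.9332, 3.2987, 0.3876)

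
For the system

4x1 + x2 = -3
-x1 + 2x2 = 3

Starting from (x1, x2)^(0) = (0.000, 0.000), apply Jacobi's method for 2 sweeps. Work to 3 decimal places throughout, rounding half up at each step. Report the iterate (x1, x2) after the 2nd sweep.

Iteration 1:
  x1 = (-3 - (1)·0.000) / (4) = -0.750
  x2 = (3 - (-1)·0.000) / (2) = 1.500
Iteration 2:
  x1 = (-3 - (1)·1.500) / (4) = -1.125
  x2 = (3 - (-1)·-0.750) / (2) = 1.125

(-1.125, 1.125)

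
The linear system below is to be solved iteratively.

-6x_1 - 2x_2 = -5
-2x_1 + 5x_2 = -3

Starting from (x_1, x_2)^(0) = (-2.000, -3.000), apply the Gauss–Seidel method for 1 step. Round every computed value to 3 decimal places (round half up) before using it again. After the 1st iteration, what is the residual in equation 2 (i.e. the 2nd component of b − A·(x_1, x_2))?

0.001

Iteration 1:
  x_1 = (-5 - (-2)·-3.000) / (-6) = 1.833
  x_2 = (-3 - (-2)·1.833) / (5) = 0.133
Residual b − A·x = (6.264, 0.001)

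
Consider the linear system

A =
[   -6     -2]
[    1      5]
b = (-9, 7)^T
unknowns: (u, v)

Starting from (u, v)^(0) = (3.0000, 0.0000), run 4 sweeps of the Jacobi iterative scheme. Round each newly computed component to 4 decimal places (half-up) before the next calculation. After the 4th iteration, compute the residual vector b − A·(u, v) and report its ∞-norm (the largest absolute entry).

0.0402

Iteration 1:
  u = (-9 - (-2)·0.0000) / (-6) = 1.5000
  v = (7 - (1)·3.0000) / (5) = 0.8000
Iteration 2:
  u = (-9 - (-2)·0.8000) / (-6) = 1.2333
  v = (7 - (1)·1.5000) / (5) = 1.1000
Iteration 3:
  u = (-9 - (-2)·1.1000) / (-6) = 1.1333
  v = (7 - (1)·1.2333) / (5) = 1.1533
Iteration 4:
  u = (-9 - (-2)·1.1533) / (-6) = 1.1156
  v = (7 - (1)·1.1333) / (5) = 1.1733
Residual b − A·x = (0.0402, 0.0179); ∞-norm = 0.0402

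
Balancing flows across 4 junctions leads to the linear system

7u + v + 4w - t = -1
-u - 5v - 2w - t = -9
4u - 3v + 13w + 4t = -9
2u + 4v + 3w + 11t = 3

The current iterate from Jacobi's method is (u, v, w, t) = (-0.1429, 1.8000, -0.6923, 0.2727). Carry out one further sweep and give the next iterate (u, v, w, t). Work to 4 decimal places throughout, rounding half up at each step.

(0.0346, 2.0510, -0.3169, -0.1670)

One sweep:
  u = (-1 - (1)·1.8000 - (4)·-0.6923 - (-1)·0.2727) / (7) = 0.0346
  v = (-9 - (-1)·-0.1429 - (-2)·-0.6923 - (-1)·0.2727) / (-5) = 2.0510
  w = (-9 - (4)·-0.1429 - (-3)·1.8000 - (4)·0.2727) / (13) = -0.3169
  t = (3 - (2)·-0.1429 - (4)·1.8000 - (3)·-0.6923) / (11) = -0.1670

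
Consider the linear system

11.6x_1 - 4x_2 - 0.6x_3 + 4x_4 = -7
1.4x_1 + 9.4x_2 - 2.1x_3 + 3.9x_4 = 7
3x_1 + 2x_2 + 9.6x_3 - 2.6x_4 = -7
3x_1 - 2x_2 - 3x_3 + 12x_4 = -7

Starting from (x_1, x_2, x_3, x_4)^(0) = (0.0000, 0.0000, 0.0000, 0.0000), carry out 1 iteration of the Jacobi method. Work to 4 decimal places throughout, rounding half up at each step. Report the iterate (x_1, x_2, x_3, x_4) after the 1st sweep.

(-0.6034, 0.7447, -0.7292, -0.5833)

Iteration 1:
  x_1 = (-7 - (-4)·0.0000 - (-0.6)·0.0000 - (4)·0.0000) / (11.6) = -0.6034
  x_2 = (7 - (1.4)·0.0000 - (-2.1)·0.0000 - (3.9)·0.0000) / (9.4) = 0.7447
  x_3 = (-7 - (3)·0.0000 - (2)·0.0000 - (-2.6)·0.0000) / (9.6) = -0.7292
  x_4 = (-7 - (3)·0.0000 - (-2)·0.0000 - (-3)·0.0000) / (12) = -0.5833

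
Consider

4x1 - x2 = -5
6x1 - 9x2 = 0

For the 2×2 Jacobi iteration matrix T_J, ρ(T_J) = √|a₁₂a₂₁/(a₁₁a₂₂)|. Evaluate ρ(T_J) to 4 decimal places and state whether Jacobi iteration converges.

0.4082

a₁₂a₂₁/(a₁₁a₂₂) = (-1)·(6) / ((4)·(-9)) = 0.166667
ρ = √|0.166667| = √0.166667 = 0.4082
ρ < 1, so Jacobi converges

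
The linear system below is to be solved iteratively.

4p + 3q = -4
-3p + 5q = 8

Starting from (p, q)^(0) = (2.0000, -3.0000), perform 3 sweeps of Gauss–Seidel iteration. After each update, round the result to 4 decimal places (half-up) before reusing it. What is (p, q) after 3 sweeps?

(-0.9569, 1.0259)

Iteration 1:
  p = (-4 - (3)·-3.0000) / (4) = 1.2500
  q = (8 - (-3)·1.2500) / (5) = 2.3500
Iteration 2:
  p = (-4 - (3)·2.3500) / (4) = -2.7625
  q = (8 - (-3)·-2.7625) / (5) = -0.0575
Iteration 3:
  p = (-4 - (3)·-0.0575) / (4) = -0.9569
  q = (8 - (-3)·-0.9569) / (5) = 1.0259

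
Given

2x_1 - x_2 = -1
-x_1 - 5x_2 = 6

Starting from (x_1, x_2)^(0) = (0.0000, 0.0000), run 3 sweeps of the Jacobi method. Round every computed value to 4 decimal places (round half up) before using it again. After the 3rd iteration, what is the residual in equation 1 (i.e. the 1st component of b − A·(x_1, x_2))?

Iteration 1:
  x_1 = (-1 - (-1)·0.0000) / (2) = -0.5000
  x_2 = (6 - (-1)·0.0000) / (-5) = -1.2000
Iteration 2:
  x_1 = (-1 - (-1)·-1.2000) / (2) = -1.1000
  x_2 = (6 - (-1)·-0.5000) / (-5) = -1.1000
Iteration 3:
  x_1 = (-1 - (-1)·-1.1000) / (2) = -1.0500
  x_2 = (6 - (-1)·-1.1000) / (-5) = -0.9800
Residual b − A·x = (0.1200, 0.0500)

0.1200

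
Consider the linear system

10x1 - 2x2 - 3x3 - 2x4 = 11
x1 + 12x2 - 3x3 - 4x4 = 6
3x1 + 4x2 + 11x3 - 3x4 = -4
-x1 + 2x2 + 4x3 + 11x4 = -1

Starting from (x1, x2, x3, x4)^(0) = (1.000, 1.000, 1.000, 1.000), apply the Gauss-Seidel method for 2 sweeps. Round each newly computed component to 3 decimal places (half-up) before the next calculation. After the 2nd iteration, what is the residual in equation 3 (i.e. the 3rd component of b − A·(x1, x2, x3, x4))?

-0.098

Iteration 1:
  x1 = (11 - (-2)·1.000 - (-3)·1.000 - (-2)·1.000) / (10) = 1.800
  x2 = (6 - (1)·1.800 - (-3)·1.000 - (-4)·1.000) / (12) = 0.933
  x3 = (-4 - (3)·1.800 - (4)·0.933 - (-3)·1.000) / (11) = -0.921
  x4 = (-1 - (-1)·1.800 - (2)·0.933 - (4)·-0.921) / (11) = 0.238
Iteration 2:
  x1 = (11 - (-2)·0.933 - (-3)·-0.921 - (-2)·0.238) / (10) = 1.058
  x2 = (6 - (1)·1.058 - (-3)·-0.921 - (-4)·0.238) / (12) = 0.261
  x3 = (-4 - (3)·1.058 - (4)·0.261 - (-3)·0.238) / (11) = -0.682
  x4 = (-1 - (-1)·1.058 - (2)·0.261 - (4)·-0.682) / (11) = 0.206
Residual b − A·x = (-0.692, 0.588, -0.098, -0.002)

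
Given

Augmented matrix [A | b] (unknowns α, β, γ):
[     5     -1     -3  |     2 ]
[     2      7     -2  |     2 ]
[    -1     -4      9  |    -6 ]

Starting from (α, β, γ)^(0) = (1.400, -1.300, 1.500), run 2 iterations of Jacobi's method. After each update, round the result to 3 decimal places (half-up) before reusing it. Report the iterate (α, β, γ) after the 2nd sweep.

(-0.191, -0.323, -0.412)

Iteration 1:
  α = (2 - (-1)·-1.300 - (-3)·1.500) / (5) = 1.040
  β = (2 - (2)·1.400 - (-2)·1.500) / (7) = 0.314
  γ = (-6 - (-1)·1.400 - (-4)·-1.300) / (9) = -1.089
Iteration 2:
  α = (2 - (-1)·0.314 - (-3)·-1.089) / (5) = -0.191
  β = (2 - (2)·1.040 - (-2)·-1.089) / (7) = -0.323
  γ = (-6 - (-1)·1.040 - (-4)·0.314) / (9) = -0.412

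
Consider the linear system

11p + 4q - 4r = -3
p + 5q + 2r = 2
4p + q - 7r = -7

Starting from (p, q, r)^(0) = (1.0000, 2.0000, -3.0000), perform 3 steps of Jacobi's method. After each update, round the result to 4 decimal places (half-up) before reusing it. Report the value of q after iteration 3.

Iteration 1:
  p = (-3 - (4)·2.0000 - (-4)·-3.0000) / (11) = -2.0909
  q = (2 - (1)·1.0000 - (2)·-3.0000) / (5) = 1.4000
  r = (-7 - (4)·1.0000 - (1)·2.0000) / (-7) = 1.8571
Iteration 2:
  p = (-3 - (4)·1.4000 - (-4)·1.8571) / (11) = -0.1065
  q = (2 - (1)·-2.0909 - (2)·1.8571) / (5) = 0.0753
  r = (-7 - (4)·-2.0909 - (1)·1.4000) / (-7) = 0.0052
Iteration 3:
  p = (-3 - (4)·0.0753 - (-4)·0.0052) / (11) = -0.2982
  q = (2 - (1)·-0.1065 - (2)·0.0052) / (5) = 0.4192
  r = (-7 - (4)·-0.1065 - (1)·0.0753) / (-7) = 0.9499

0.4192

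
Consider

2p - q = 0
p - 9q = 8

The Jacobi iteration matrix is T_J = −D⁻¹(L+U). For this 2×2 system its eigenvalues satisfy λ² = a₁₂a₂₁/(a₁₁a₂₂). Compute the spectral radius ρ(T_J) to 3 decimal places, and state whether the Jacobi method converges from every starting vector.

a₁₂a₂₁/(a₁₁a₂₂) = (-1)·(1) / ((2)·(-9)) = 0.055556
ρ = √|0.055556| = √0.055556 = 0.236
ρ < 1, so Jacobi converges

0.236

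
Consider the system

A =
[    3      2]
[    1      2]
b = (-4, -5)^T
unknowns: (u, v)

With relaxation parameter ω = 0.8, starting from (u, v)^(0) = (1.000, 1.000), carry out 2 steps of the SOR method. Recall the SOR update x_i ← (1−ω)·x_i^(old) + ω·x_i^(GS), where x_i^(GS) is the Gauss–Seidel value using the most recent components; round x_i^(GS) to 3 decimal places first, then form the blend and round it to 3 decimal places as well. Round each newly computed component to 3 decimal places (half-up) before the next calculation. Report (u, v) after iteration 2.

Iteration 1:
  u: GS value = (-4 - (2)·1.000) / (3) = -2.000;  u ← (1−ω)·1.000 + ω·-2.000 = -1.400
  v: GS value = (-5 - (1)·-1.400) / (2) = -1.800;  v ← (1−ω)·1.000 + ω·-1.800 = -1.240
Iteration 2:
  u: GS value = (-4 - (2)·-1.240) / (3) = -0.507;  u ← (1−ω)·-1.400 + ω·-0.507 = -0.686
  v: GS value = (-5 - (1)·-0.686) / (2) = -2.157;  v ← (1−ω)·-1.240 + ω·-2.157 = -1.974

(-0.686, -1.974)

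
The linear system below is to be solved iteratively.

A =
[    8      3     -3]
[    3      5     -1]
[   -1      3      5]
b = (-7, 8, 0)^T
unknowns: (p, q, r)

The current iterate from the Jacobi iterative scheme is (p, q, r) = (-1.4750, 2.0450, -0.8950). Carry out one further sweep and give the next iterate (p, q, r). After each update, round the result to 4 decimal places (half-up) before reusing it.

(-1.9775, 2.3060, -1.5220)

One sweep:
  p = (-7 - (3)·2.0450 - (-3)·-0.8950) / (8) = -1.9775
  q = (8 - (3)·-1.4750 - (-1)·-0.8950) / (5) = 2.3060
  r = (0 - (-1)·-1.4750 - (3)·2.0450) / (5) = -1.5220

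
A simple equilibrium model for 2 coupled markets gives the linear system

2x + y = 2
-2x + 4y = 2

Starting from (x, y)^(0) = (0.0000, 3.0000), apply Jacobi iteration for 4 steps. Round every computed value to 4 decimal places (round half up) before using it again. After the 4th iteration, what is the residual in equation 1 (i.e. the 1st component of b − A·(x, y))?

Iteration 1:
  x = (2 - (1)·3.0000) / (2) = -0.5000
  y = (2 - (-2)·0.0000) / (4) = 0.5000
Iteration 2:
  x = (2 - (1)·0.5000) / (2) = 0.7500
  y = (2 - (-2)·-0.5000) / (4) = 0.2500
Iteration 3:
  x = (2 - (1)·0.2500) / (2) = 0.8750
  y = (2 - (-2)·0.7500) / (4) = 0.8750
Iteration 4:
  x = (2 - (1)·0.8750) / (2) = 0.5625
  y = (2 - (-2)·0.8750) / (4) = 0.9375
Residual b − A·x = (-0.0625, -0.6250)

-0.0625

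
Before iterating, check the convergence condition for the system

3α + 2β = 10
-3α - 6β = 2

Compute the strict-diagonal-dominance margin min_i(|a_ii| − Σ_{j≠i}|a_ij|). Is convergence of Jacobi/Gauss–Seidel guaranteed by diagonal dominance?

1

row 1: |3| − (2) = 1
row 2: |-6| − (3) = 3
minimum over rows = 1 → strictly diagonally dominant (convergence guaranteed)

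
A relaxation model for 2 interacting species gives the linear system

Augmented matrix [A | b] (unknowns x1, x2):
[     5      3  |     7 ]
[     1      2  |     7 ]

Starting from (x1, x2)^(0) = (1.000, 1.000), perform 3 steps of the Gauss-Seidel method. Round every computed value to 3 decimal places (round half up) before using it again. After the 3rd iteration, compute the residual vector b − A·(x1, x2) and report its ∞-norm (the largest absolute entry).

Iteration 1:
  x1 = (7 - (3)·1.000) / (5) = 0.800
  x2 = (7 - (1)·0.800) / (2) = 3.100
Iteration 2:
  x1 = (7 - (3)·3.100) / (5) = -0.460
  x2 = (7 - (1)·-0.460) / (2) = 3.730
Iteration 3:
  x1 = (7 - (3)·3.730) / (5) = -0.838
  x2 = (7 - (1)·-0.838) / (2) = 3.919
Residual b − A·x = (-0.567, 0.000); ∞-norm = 0.567

0.567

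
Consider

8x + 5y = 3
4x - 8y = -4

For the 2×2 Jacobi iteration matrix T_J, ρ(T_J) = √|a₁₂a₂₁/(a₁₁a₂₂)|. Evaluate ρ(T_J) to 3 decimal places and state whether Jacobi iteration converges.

0.559

a₁₂a₂₁/(a₁₁a₂₂) = (5)·(4) / ((8)·(-8)) = -0.312500
ρ = √|-0.312500| = √0.312500 = 0.559
ρ < 1, so Jacobi converges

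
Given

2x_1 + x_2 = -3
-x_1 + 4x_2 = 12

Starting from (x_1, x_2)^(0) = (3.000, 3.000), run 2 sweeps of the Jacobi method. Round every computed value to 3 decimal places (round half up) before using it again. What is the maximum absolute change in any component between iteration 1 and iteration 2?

1.500

Iteration 1:
  x_1 = (-3 - (1)·3.000) / (2) = -3.000
  x_2 = (12 - (-1)·3.000) / (4) = 3.750
Iteration 2:
  x_1 = (-3 - (1)·3.750) / (2) = -3.375
  x_2 = (12 - (-1)·-3.000) / (4) = 2.250
Change: (-0.375, -1.500) → max |·| = 1.500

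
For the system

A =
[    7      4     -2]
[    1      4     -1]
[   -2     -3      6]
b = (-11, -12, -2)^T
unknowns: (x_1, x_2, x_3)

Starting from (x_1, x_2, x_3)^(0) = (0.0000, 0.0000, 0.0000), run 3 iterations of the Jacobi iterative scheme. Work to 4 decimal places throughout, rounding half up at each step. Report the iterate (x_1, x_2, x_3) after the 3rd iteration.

Iteration 1:
  x_1 = (-11 - (4)·0.0000 - (-2)·0.0000) / (7) = -1.5714
  x_2 = (-12 - (1)·0.0000 - (-1)·0.0000) / (4) = -3.0000
  x_3 = (-2 - (-2)·0.0000 - (-3)·0.0000) / (6) = -0.3333
Iteration 2:
  x_1 = (-11 - (4)·-3.0000 - (-2)·-0.3333) / (7) = 0.0476
  x_2 = (-12 - (1)·-1.5714 - (-1)·-0.3333) / (4) = -2.6905
  x_3 = (-2 - (-2)·-1.5714 - (-3)·-3.0000) / (6) = -2.3571
Iteration 3:
  x_1 = (-11 - (4)·-2.6905 - (-2)·-2.3571) / (7) = -0.7075
  x_2 = (-12 - (1)·0.0476 - (-1)·-2.3571) / (4) = -3.6012
  x_3 = (-2 - (-2)·0.0476 - (-3)·-2.6905) / (6) = -1.6627

(-0.7075, -3.6012, -1.6627)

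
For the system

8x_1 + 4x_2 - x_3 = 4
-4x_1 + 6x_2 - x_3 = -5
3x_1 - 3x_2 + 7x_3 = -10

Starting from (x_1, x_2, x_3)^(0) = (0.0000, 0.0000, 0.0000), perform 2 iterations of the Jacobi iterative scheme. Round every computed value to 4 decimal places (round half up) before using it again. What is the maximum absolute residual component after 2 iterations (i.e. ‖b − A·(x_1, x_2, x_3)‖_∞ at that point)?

0.9524

Iteration 1:
  x_1 = (4 - (4)·0.0000 - (-1)·0.0000) / (8) = 0.5000
  x_2 = (-5 - (-4)·0.0000 - (-1)·0.0000) / (6) = -0.8333
  x_3 = (-10 - (3)·0.0000 - (-3)·0.0000) / (7) = -1.4286
Iteration 2:
  x_1 = (4 - (4)·-0.8333 - (-1)·-1.4286) / (8) = 0.7381
  x_2 = (-5 - (-4)·0.5000 - (-1)·-1.4286) / (6) = -0.7381
  x_3 = (-10 - (3)·0.5000 - (-3)·-0.8333) / (7) = -2.0000
Residual b − A·x = (-0.9524, 0.3810, -0.4286); ∞-norm = 0.9524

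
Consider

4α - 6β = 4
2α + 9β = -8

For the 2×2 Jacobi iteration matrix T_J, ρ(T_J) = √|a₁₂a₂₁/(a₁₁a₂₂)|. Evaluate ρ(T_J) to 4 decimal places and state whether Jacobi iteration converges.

a₁₂a₂₁/(a₁₁a₂₂) = (-6)·(2) / ((4)·(9)) = -0.333333
ρ = √|-0.333333| = √0.333333 = 0.5774
ρ < 1, so Jacobi converges

0.5774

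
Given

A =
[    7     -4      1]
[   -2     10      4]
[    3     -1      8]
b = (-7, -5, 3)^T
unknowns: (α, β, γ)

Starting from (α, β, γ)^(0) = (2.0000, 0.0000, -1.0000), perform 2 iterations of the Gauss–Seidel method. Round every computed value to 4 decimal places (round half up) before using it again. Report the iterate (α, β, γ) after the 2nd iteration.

(-1.2497, -1.0149, 0.7168)

Iteration 1:
  α = (-7 - (-4)·0.0000 - (1)·-1.0000) / (7) = -0.8571
  β = (-5 - (-2)·-0.8571 - (4)·-1.0000) / (10) = -0.2714
  γ = (3 - (3)·-0.8571 - (-1)·-0.2714) / (8) = 0.6625
Iteration 2:
  α = (-7 - (-4)·-0.2714 - (1)·0.6625) / (7) = -1.2497
  β = (-5 - (-2)·-1.2497 - (4)·0.6625) / (10) = -1.0149
  γ = (3 - (3)·-1.2497 - (-1)·-1.0149) / (8) = 0.7168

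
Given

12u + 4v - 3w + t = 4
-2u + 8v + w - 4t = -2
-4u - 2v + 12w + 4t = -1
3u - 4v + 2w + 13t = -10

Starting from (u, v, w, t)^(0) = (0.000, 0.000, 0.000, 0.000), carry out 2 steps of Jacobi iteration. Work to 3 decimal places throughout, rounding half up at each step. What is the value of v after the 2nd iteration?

Iteration 1:
  u = (4 - (4)·0.000 - (-3)·0.000 - (1)·0.000) / (12) = 0.333
  v = (-2 - (-2)·0.000 - (1)·0.000 - (-4)·0.000) / (8) = -0.250
  w = (-1 - (-4)·0.000 - (-2)·0.000 - (4)·0.000) / (12) = -0.083
  t = (-10 - (3)·0.000 - (-4)·0.000 - (2)·0.000) / (13) = -0.769
Iteration 2:
  u = (4 - (4)·-0.250 - (-3)·-0.083 - (1)·-0.769) / (12) = 0.460
  v = (-2 - (-2)·0.333 - (1)·-0.083 - (-4)·-0.769) / (8) = -0.541
  w = (-1 - (-4)·0.333 - (-2)·-0.250 - (4)·-0.769) / (12) = 0.242
  t = (-10 - (3)·0.333 - (-4)·-0.250 - (2)·-0.083) / (13) = -0.910

-0.541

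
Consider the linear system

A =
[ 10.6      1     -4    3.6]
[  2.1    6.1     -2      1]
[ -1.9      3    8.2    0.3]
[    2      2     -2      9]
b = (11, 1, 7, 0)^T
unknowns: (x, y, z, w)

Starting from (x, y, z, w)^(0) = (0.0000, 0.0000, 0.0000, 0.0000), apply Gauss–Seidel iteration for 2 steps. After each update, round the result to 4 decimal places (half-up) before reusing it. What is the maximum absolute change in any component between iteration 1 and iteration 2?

Iteration 1:
  x = (11 - (1)·0.0000 - (-4)·0.0000 - (3.6)·0.0000) / (10.6) = 1.0377
  y = (1 - (2.1)·1.0377 - (-2)·0.0000 - (1)·0.0000) / (6.1) = -0.1933
  z = (7 - (-1.9)·1.0377 - (3)·-0.1933 - (0.3)·0.0000) / (8.2) = 1.1648
  w = (0 - (2)·1.0377 - (2)·-0.1933 - (-2)·1.1648) / (9) = 0.0712
Iteration 2:
  x = (11 - (1)·-0.1933 - (-4)·1.1648 - (3.6)·0.0712) / (10.6) = 1.4713
  y = (1 - (2.1)·1.4713 - (-2)·1.1648 - (1)·0.0712) / (6.1) = 0.0277
  z = (7 - (-1.9)·1.4713 - (3)·0.0277 - (0.3)·0.0712) / (8.2) = 1.1818
  w = (0 - (2)·1.4713 - (2)·0.0277 - (-2)·1.1818) / (9) = -0.0705
Change: (0.4336, 0.2210, 0.0170, -0.1417) → max |·| = 0.4336

0.4336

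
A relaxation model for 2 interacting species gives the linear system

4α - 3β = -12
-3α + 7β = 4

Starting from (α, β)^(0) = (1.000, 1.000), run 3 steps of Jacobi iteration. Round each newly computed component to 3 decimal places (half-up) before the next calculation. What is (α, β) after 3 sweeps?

(-3.295, -0.393)

Iteration 1:
  α = (-12 - (-3)·1.000) / (4) = -2.250
  β = (4 - (-3)·1.000) / (7) = 1.000
Iteration 2:
  α = (-12 - (-3)·1.000) / (4) = -2.250
  β = (4 - (-3)·-2.250) / (7) = -0.393
Iteration 3:
  α = (-12 - (-3)·-0.393) / (4) = -3.295
  β = (4 - (-3)·-2.250) / (7) = -0.393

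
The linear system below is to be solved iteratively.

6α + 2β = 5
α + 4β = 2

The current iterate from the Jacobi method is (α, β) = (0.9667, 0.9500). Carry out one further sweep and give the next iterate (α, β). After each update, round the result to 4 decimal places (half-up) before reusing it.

(0.5167, 0.2583)

One sweep:
  α = (5 - (2)·0.9500) / (6) = 0.5167
  β = (2 - (1)·0.9667) / (4) = 0.2583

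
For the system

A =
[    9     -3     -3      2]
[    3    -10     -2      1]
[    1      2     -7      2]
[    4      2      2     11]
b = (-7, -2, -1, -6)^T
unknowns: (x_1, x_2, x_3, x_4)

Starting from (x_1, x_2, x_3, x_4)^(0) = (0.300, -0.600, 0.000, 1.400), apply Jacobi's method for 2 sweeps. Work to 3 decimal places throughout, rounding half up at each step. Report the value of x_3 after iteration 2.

Iteration 1:
  x_1 = (-7 - (-3)·-0.600 - (-3)·0.000 - (2)·1.400) / (9) = -1.289
  x_2 = (-2 - (3)·0.300 - (-2)·0.000 - (1)·1.400) / (-10) = 0.430
  x_3 = (-1 - (1)·0.300 - (2)·-0.600 - (2)·1.400) / (-7) = 0.414
  x_4 = (-6 - (4)·0.300 - (2)·-0.600 - (2)·0.000) / (11) = -0.545
Iteration 2:
  x_1 = (-7 - (-3)·0.430 - (-3)·0.414 - (2)·-0.545) / (9) = -0.375
  x_2 = (-2 - (3)·-1.289 - (-2)·0.414 - (1)·-0.545) / (-10) = -0.324
  x_3 = (-1 - (1)·-1.289 - (2)·0.430 - (2)·-0.545) / (-7) = -0.074
  x_4 = (-6 - (4)·-1.289 - (2)·0.430 - (2)·0.414) / (11) = -0.230

-0.074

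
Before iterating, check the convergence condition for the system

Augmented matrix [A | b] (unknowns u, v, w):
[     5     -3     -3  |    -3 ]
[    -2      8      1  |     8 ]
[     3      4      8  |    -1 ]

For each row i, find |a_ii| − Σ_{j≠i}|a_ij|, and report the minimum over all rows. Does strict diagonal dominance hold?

row 1: |5| − (3+3) = -1
row 2: |8| − (2+1) = 5
row 3: |8| − (3+4) = 1
minimum over rows = -1 → not strictly diagonally dominant

-1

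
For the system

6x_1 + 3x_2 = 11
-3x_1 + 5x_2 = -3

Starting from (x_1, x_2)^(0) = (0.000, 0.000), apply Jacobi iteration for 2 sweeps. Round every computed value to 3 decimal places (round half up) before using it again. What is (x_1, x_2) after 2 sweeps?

Iteration 1:
  x_1 = (11 - (3)·0.000) / (6) = 1.833
  x_2 = (-3 - (-3)·0.000) / (5) = -0.600
Iteration 2:
  x_1 = (11 - (3)·-0.600) / (6) = 2.133
  x_2 = (-3 - (-3)·1.833) / (5) = 0.500

(2.133, 0.500)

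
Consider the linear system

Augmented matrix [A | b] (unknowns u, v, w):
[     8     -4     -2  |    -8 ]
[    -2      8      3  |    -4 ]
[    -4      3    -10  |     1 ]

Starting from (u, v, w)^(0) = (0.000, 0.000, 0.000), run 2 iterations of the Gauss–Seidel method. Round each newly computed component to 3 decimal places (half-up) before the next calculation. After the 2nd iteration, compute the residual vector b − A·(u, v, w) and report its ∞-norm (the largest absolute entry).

0.322

Iteration 1:
  u = (-8 - (-4)·0.000 - (-2)·0.000) / (8) = -1.000
  v = (-4 - (-2)·-1.000 - (3)·0.000) / (8) = -0.750
  w = (1 - (-4)·-1.000 - (3)·-0.750) / (-10) = 0.075
Iteration 2:
  u = (-8 - (-4)·-0.750 - (-2)·0.075) / (8) = -1.356
  v = (-4 - (-2)·-1.356 - (3)·0.075) / (8) = -0.867
  w = (1 - (-4)·-1.356 - (3)·-0.867) / (-10) = 0.182
Residual b − A·x = (-0.256, -0.322, -0.003); ∞-norm = 0.322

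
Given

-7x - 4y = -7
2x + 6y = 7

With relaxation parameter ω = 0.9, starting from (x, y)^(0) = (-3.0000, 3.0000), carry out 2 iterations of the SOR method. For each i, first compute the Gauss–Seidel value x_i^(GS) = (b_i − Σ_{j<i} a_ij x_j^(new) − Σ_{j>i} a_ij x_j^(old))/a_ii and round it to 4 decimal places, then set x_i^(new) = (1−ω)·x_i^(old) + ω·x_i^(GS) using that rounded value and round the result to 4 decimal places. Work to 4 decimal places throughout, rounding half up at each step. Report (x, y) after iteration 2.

Iteration 1:
  x: GS value = (-7 - (-4)·3.0000) / (-7) = -0.7143;  x ← (1−ω)·-3.0000 + ω·-0.7143 = -0.9429
  y: GS value = (7 - (2)·-0.9429) / (6) = 1.4810;  y ← (1−ω)·3.0000 + ω·1.4810 = 1.6329
Iteration 2:
  x: GS value = (-7 - (-4)·1.6329) / (-7) = 0.0669;  x ← (1−ω)·-0.9429 + ω·0.0669 = -0.0341
  y: GS value = (7 - (2)·-0.0341) / (6) = 1.1780;  y ← (1−ω)·1.6329 + ω·1.1780 = 1.2235

(-0.0341, 1.2235)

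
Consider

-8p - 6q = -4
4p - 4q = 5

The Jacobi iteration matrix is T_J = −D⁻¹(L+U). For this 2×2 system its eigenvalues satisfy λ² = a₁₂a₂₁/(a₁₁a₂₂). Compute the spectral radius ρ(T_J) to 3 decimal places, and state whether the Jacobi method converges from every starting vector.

0.866

a₁₂a₂₁/(a₁₁a₂₂) = (-6)·(4) / ((-8)·(-4)) = -0.750000
ρ = √|-0.750000| = √0.750000 = 0.866
ρ < 1, so Jacobi converges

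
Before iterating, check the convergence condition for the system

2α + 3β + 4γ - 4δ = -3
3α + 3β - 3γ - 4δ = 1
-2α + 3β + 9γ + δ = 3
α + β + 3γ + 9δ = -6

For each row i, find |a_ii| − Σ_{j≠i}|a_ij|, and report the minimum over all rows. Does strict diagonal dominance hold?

row 1: |2| − (3+4+4) = -9
row 2: |3| − (3+3+4) = -7
row 3: |9| − (2+3+1) = 3
row 4: |9| − (1+1+3) = 4
minimum over rows = -9 → not strictly diagonally dominant

-9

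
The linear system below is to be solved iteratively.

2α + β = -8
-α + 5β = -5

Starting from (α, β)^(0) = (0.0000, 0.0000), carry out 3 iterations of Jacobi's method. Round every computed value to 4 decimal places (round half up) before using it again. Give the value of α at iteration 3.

Iteration 1:
  α = (-8 - (1)·0.0000) / (2) = -4.0000
  β = (-5 - (-1)·0.0000) / (5) = -1.0000
Iteration 2:
  α = (-8 - (1)·-1.0000) / (2) = -3.5000
  β = (-5 - (-1)·-4.0000) / (5) = -1.8000
Iteration 3:
  α = (-8 - (1)·-1.8000) / (2) = -3.1000
  β = (-5 - (-1)·-3.5000) / (5) = -1.7000

-3.1000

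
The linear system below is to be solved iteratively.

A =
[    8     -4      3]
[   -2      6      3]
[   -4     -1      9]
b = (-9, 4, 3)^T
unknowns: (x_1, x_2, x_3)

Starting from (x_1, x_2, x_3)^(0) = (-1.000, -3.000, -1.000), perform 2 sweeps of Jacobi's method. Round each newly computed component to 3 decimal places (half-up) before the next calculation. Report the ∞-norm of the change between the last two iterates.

Iteration 1:
  x_1 = (-9 - (-4)·-3.000 - (3)·-1.000) / (8) = -2.250
  x_2 = (4 - (-2)·-1.000 - (3)·-1.000) / (6) = 0.833
  x_3 = (3 - (-4)·-1.000 - (-1)·-3.000) / (9) = -0.444
Iteration 2:
  x_1 = (-9 - (-4)·0.833 - (3)·-0.444) / (8) = -0.542
  x_2 = (4 - (-2)·-2.250 - (3)·-0.444) / (6) = 0.139
  x_3 = (3 - (-4)·-2.250 - (-1)·0.833) / (9) = -0.574
Change: (1.708, -0.694, -0.130) → max |·| = 1.708

1.708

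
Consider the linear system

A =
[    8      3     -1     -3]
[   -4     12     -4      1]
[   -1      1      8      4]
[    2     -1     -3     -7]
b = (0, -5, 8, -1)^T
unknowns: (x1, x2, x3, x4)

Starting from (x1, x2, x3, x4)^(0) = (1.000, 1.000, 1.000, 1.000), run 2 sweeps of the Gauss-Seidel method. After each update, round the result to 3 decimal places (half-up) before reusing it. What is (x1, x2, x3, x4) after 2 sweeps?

(0.102, -0.203, 1.054, -0.251)

Iteration 1:
  x1 = (0 - (3)·1.000 - (-1)·1.000 - (-3)·1.000) / (8) = 0.125
  x2 = (-5 - (-4)·0.125 - (-4)·1.000 - (1)·1.000) / (12) = -0.125
  x3 = (8 - (-1)·0.125 - (1)·-0.125 - (4)·1.000) / (8) = 0.531
  x4 = (-1 - (2)·0.125 - (-1)·-0.125 - (-3)·0.531) / (-7) = -0.031
Iteration 2:
  x1 = (0 - (3)·-0.125 - (-1)·0.531 - (-3)·-0.031) / (8) = 0.102
  x2 = (-5 - (-4)·0.102 - (-4)·0.531 - (1)·-0.031) / (12) = -0.203
  x3 = (8 - (-1)·0.102 - (1)·-0.203 - (4)·-0.031) / (8) = 1.054
  x4 = (-1 - (2)·0.102 - (-1)·-0.203 - (-3)·1.054) / (-7) = -0.251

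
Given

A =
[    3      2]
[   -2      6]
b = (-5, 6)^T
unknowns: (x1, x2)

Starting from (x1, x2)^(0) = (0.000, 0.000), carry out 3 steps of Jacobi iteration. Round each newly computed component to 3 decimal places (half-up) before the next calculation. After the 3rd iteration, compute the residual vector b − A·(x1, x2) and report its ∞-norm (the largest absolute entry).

Iteration 1:
  x1 = (-5 - (2)·0.000) / (3) = -1.667
  x2 = (6 - (-2)·0.000) / (6) = 1.000
Iteration 2:
  x1 = (-5 - (2)·1.000) / (3) = -2.333
  x2 = (6 - (-2)·-1.667) / (6) = 0.444
Iteration 3:
  x1 = (-5 - (2)·0.444) / (3) = -1.963
  x2 = (6 - (-2)·-2.333) / (6) = 0.222
Residual b − A·x = (0.445, 0.742); ∞-norm = 0.742

0.742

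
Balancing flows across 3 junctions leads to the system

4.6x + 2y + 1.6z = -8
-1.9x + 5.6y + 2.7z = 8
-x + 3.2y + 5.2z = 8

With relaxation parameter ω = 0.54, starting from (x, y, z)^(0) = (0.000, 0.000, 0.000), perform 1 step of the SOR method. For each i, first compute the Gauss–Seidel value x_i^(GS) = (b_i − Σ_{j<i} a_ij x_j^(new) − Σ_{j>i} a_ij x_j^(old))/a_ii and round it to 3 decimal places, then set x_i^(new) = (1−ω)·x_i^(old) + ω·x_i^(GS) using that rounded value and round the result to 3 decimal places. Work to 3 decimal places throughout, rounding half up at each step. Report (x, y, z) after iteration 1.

(-0.939, 0.599, 0.534)

Iteration 1:
  x: GS value = (-8 - (2)·0.000 - (1.6)·0.000) / (4.6) = -1.739;  x ← (1−ω)·0.000 + ω·-1.739 = -0.939
  y: GS value = (8 - (-1.9)·-0.939 - (2.7)·0.000) / (5.6) = 1.110;  y ← (1−ω)·0.000 + ω·1.110 = 0.599
  z: GS value = (8 - (-1)·-0.939 - (3.2)·0.599) / (5.2) = 0.989;  z ← (1−ω)·0.000 + ω·0.989 = 0.534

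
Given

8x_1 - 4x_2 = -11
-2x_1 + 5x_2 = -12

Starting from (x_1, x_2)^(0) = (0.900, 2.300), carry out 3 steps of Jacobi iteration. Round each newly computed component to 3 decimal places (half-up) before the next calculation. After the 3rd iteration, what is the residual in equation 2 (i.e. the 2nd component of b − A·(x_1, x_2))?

-0.450

Iteration 1:
  x_1 = (-11 - (-4)·2.300) / (8) = -0.225
  x_2 = (-12 - (-2)·0.900) / (5) = -2.040
Iteration 2:
  x_1 = (-11 - (-4)·-2.040) / (8) = -2.395
  x_2 = (-12 - (-2)·-0.225) / (5) = -2.490
Iteration 3:
  x_1 = (-11 - (-4)·-2.490) / (8) = -2.620
  x_2 = (-12 - (-2)·-2.395) / (5) = -3.358
Residual b − A·x = (-3.472, -0.450)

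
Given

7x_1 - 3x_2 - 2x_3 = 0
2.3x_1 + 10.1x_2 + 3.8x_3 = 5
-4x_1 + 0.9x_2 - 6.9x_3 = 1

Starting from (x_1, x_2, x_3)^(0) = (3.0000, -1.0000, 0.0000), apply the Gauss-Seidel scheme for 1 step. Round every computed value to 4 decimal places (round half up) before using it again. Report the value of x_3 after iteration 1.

0.1808

Iteration 1:
  x_1 = (0 - (-3)·-1.0000 - (-2)·0.0000) / (7) = -0.4286
  x_2 = (5 - (2.3)·-0.4286 - (3.8)·0.0000) / (10.1) = 0.5927
  x_3 = (1 - (-4)·-0.4286 - (0.9)·0.5927) / (-6.9) = 0.1808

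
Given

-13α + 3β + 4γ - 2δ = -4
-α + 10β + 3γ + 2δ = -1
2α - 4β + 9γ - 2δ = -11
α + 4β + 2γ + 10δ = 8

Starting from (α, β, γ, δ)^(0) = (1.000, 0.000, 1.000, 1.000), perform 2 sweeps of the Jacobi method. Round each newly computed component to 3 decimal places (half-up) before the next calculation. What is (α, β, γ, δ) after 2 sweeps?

Iteration 1:
  α = (-4 - (3)·0.000 - (4)·1.000 - (-2)·1.000) / (-13) = 0.462
  β = (-1 - (-1)·1.000 - (3)·1.000 - (2)·1.000) / (10) = -0.500
  γ = (-11 - (2)·1.000 - (-4)·0.000 - (-2)·1.000) / (9) = -1.222
  δ = (8 - (1)·1.000 - (4)·0.000 - (2)·1.000) / (10) = 0.500
Iteration 2:
  α = (-4 - (3)·-0.500 - (4)·-1.222 - (-2)·0.500) / (-13) = -0.261
  β = (-1 - (-1)·0.462 - (3)·-1.222 - (2)·0.500) / (10) = 0.213
  γ = (-11 - (2)·0.462 - (-4)·-0.500 - (-2)·0.500) / (9) = -1.436
  δ = (8 - (1)·0.462 - (4)·-0.500 - (2)·-1.222) / (10) = 1.198

(-0.261, 0.213, -1.436, 1.198)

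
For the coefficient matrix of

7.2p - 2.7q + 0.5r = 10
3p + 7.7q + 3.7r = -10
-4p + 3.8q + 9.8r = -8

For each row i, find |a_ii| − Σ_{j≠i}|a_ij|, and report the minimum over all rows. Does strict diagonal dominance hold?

row 1: |7.2| − (2.7+0.5) = 4
row 2: |7.7| − (3+3.7) = 1
row 3: |9.8| − (4+3.8) = 2
minimum over rows = 1 → strictly diagonally dominant (convergence guaranteed)

1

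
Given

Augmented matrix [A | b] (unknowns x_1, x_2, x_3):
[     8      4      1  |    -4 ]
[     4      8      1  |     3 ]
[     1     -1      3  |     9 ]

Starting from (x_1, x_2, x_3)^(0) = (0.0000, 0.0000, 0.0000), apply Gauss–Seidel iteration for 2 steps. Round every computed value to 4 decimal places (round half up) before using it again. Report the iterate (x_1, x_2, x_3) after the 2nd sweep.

(-1.2344, 0.5703, 3.6016)

Iteration 1:
  x_1 = (-4 - (4)·0.0000 - (1)·0.0000) / (8) = -0.5000
  x_2 = (3 - (4)·-0.5000 - (1)·0.0000) / (8) = 0.6250
  x_3 = (9 - (1)·-0.5000 - (-1)·0.6250) / (3) = 3.3750
Iteration 2:
  x_1 = (-4 - (4)·0.6250 - (1)·3.3750) / (8) = -1.2344
  x_2 = (3 - (4)·-1.2344 - (1)·3.3750) / (8) = 0.5703
  x_3 = (9 - (1)·-1.2344 - (-1)·0.5703) / (3) = 3.6016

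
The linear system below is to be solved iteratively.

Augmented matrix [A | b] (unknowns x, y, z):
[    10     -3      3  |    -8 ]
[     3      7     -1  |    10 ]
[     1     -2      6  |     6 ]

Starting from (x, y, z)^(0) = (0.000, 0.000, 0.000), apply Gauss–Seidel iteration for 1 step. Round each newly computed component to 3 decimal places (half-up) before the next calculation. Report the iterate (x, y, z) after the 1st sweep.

(-0.800, 1.771, 1.724)

Iteration 1:
  x = (-8 - (-3)·0.000 - (3)·0.000) / (10) = -0.800
  y = (10 - (3)·-0.800 - (-1)·0.000) / (7) = 1.771
  z = (6 - (1)·-0.800 - (-2)·1.771) / (6) = 1.724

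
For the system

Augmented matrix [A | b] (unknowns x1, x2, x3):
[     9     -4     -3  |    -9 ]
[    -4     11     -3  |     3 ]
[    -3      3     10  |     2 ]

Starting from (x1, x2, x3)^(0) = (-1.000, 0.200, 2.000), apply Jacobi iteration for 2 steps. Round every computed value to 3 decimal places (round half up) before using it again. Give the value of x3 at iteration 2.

Iteration 1:
  x1 = (-9 - (-4)·0.200 - (-3)·2.000) / (9) = -0.244
  x2 = (3 - (-4)·-1.000 - (-3)·2.000) / (11) = 0.455
  x3 = (2 - (-3)·-1.000 - (3)·0.200) / (10) = -0.160
Iteration 2:
  x1 = (-9 - (-4)·0.455 - (-3)·-0.160) / (9) = -0.851
  x2 = (3 - (-4)·-0.244 - (-3)·-0.160) / (11) = 0.140
  x3 = (2 - (-3)·-0.244 - (3)·0.455) / (10) = -0.010

-0.010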